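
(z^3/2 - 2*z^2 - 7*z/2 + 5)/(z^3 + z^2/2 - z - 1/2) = (z^2 - 3*z - 10)/(2*z^2 + 3*z + 1)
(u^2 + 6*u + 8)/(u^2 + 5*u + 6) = (u + 4)/(u + 3)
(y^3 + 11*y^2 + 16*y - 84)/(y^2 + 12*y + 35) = (y^2 + 4*y - 12)/(y + 5)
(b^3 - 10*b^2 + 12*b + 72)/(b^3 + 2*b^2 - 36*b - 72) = (b - 6)/(b + 6)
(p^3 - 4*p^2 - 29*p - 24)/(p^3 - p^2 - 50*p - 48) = (p + 3)/(p + 6)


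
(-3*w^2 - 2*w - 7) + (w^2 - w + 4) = -2*w^2 - 3*w - 3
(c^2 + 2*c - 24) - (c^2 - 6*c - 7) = 8*c - 17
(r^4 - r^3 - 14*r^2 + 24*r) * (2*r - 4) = 2*r^5 - 6*r^4 - 24*r^3 + 104*r^2 - 96*r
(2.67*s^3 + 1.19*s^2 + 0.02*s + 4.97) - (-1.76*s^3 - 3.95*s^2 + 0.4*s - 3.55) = 4.43*s^3 + 5.14*s^2 - 0.38*s + 8.52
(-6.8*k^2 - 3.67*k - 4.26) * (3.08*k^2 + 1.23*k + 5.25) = -20.944*k^4 - 19.6676*k^3 - 53.3349*k^2 - 24.5073*k - 22.365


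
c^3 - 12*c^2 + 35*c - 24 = (c - 8)*(c - 3)*(c - 1)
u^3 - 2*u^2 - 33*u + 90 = (u - 5)*(u - 3)*(u + 6)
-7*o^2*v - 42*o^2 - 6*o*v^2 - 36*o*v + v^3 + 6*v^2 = (-7*o + v)*(o + v)*(v + 6)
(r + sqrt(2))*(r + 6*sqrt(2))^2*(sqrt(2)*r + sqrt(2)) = sqrt(2)*r^4 + sqrt(2)*r^3 + 26*r^3 + 26*r^2 + 96*sqrt(2)*r^2 + 96*sqrt(2)*r + 144*r + 144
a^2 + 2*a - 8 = (a - 2)*(a + 4)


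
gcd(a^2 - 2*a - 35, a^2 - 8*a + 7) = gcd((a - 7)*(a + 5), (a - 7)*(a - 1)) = a - 7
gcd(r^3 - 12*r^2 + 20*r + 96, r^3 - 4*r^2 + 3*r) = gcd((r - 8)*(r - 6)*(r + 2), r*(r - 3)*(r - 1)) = 1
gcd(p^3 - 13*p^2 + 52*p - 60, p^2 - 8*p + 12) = p^2 - 8*p + 12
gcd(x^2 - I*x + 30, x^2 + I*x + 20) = x + 5*I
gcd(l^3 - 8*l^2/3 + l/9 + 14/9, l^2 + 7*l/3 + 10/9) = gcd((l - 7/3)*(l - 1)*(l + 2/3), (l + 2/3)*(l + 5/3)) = l + 2/3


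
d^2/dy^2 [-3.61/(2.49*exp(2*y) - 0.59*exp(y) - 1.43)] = (3.61*(4.98*exp(y) - 0.59)*(9.96*exp(y) - 1.18)*exp(y) + (35.9556*exp(y) - 2.1299)*(-2.49*exp(2*y) + 0.59*exp(y) + 1.43))*exp(y)/(-2.49*exp(2*y) + 0.59*exp(y) + 1.43)^3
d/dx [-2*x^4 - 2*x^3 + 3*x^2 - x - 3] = -8*x^3 - 6*x^2 + 6*x - 1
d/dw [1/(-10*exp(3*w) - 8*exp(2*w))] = (15*exp(w) + 8)*exp(-2*w)/(2*(5*exp(w) + 4)^2)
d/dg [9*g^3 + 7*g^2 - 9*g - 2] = 27*g^2 + 14*g - 9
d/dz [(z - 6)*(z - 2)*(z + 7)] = 3*z^2 - 2*z - 44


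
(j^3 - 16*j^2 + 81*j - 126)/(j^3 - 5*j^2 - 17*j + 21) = (j^2 - 9*j + 18)/(j^2 + 2*j - 3)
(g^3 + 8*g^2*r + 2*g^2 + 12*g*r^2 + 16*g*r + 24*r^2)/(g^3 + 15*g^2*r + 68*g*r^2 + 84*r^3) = (g + 2)/(g + 7*r)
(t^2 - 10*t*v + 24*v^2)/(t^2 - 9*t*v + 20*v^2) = (t - 6*v)/(t - 5*v)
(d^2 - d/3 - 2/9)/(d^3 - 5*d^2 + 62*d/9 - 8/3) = (3*d + 1)/(3*d^2 - 13*d + 12)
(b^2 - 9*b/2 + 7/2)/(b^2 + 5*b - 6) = (b - 7/2)/(b + 6)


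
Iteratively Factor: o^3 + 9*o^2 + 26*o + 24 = (o + 3)*(o^2 + 6*o + 8) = (o + 2)*(o + 3)*(o + 4)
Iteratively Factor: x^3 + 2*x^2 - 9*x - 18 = (x + 3)*(x^2 - x - 6) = (x + 2)*(x + 3)*(x - 3)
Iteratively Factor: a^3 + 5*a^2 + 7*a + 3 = (a + 3)*(a^2 + 2*a + 1) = (a + 1)*(a + 3)*(a + 1)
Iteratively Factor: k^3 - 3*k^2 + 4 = (k + 1)*(k^2 - 4*k + 4) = (k - 2)*(k + 1)*(k - 2)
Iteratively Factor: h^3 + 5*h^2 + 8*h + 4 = (h + 2)*(h^2 + 3*h + 2) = (h + 1)*(h + 2)*(h + 2)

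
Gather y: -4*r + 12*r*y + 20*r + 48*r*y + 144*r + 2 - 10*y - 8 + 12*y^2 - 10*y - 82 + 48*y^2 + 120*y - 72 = 160*r + 60*y^2 + y*(60*r + 100) - 160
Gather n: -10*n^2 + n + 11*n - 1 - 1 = -10*n^2 + 12*n - 2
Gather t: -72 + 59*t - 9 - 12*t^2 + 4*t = -12*t^2 + 63*t - 81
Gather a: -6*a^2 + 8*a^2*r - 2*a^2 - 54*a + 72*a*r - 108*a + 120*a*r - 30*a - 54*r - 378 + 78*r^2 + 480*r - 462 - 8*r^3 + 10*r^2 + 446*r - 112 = a^2*(8*r - 8) + a*(192*r - 192) - 8*r^3 + 88*r^2 + 872*r - 952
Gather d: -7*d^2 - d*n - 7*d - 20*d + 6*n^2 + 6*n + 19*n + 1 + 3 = -7*d^2 + d*(-n - 27) + 6*n^2 + 25*n + 4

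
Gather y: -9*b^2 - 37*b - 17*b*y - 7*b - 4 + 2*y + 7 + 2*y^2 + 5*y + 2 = -9*b^2 - 44*b + 2*y^2 + y*(7 - 17*b) + 5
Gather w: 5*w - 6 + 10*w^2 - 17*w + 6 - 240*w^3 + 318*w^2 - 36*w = -240*w^3 + 328*w^2 - 48*w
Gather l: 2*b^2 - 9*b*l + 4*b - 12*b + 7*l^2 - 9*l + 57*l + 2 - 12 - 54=2*b^2 - 8*b + 7*l^2 + l*(48 - 9*b) - 64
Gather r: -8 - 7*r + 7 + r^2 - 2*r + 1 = r^2 - 9*r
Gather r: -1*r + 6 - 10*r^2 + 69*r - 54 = -10*r^2 + 68*r - 48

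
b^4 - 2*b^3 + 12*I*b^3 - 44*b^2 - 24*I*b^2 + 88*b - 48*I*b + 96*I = (b - 2)*(b + 2*I)*(b + 4*I)*(b + 6*I)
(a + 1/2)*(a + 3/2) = a^2 + 2*a + 3/4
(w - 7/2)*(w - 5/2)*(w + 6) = w^3 - 109*w/4 + 105/2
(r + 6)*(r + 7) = r^2 + 13*r + 42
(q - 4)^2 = q^2 - 8*q + 16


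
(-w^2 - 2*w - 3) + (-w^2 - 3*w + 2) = -2*w^2 - 5*w - 1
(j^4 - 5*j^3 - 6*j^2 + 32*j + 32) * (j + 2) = j^5 - 3*j^4 - 16*j^3 + 20*j^2 + 96*j + 64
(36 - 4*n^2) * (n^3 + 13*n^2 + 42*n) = -4*n^5 - 52*n^4 - 132*n^3 + 468*n^2 + 1512*n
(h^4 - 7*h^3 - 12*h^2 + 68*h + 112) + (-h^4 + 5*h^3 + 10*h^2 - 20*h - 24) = -2*h^3 - 2*h^2 + 48*h + 88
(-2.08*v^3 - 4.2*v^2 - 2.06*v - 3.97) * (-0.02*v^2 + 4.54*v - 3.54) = 0.0416*v^5 - 9.3592*v^4 - 11.6636*v^3 + 5.595*v^2 - 10.7314*v + 14.0538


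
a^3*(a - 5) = a^4 - 5*a^3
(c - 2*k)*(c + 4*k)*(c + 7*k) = c^3 + 9*c^2*k + 6*c*k^2 - 56*k^3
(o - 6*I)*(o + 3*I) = o^2 - 3*I*o + 18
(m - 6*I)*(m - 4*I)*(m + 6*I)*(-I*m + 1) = -I*m^4 - 3*m^3 - 40*I*m^2 - 108*m - 144*I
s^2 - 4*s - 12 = (s - 6)*(s + 2)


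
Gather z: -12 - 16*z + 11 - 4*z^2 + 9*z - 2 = -4*z^2 - 7*z - 3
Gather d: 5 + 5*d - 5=5*d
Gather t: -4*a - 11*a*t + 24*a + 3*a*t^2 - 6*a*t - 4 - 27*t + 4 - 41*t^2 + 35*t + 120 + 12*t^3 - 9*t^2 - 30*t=20*a + 12*t^3 + t^2*(3*a - 50) + t*(-17*a - 22) + 120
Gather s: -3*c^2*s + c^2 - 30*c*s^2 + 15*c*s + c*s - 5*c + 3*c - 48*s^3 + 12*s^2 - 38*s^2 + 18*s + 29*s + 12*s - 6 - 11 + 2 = c^2 - 2*c - 48*s^3 + s^2*(-30*c - 26) + s*(-3*c^2 + 16*c + 59) - 15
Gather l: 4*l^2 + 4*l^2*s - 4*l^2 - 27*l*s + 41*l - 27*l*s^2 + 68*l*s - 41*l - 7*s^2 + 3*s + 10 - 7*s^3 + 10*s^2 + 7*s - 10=4*l^2*s + l*(-27*s^2 + 41*s) - 7*s^3 + 3*s^2 + 10*s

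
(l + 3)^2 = l^2 + 6*l + 9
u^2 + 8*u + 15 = (u + 3)*(u + 5)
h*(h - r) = h^2 - h*r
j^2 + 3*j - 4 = (j - 1)*(j + 4)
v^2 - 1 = (v - 1)*(v + 1)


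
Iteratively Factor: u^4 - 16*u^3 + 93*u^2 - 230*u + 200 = (u - 4)*(u^3 - 12*u^2 + 45*u - 50) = (u - 4)*(u - 2)*(u^2 - 10*u + 25) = (u - 5)*(u - 4)*(u - 2)*(u - 5)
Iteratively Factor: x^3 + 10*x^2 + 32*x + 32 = (x + 4)*(x^2 + 6*x + 8) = (x + 4)^2*(x + 2)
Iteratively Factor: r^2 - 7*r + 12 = (r - 4)*(r - 3)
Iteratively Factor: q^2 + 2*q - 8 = (q + 4)*(q - 2)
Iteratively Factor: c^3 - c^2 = (c)*(c^2 - c) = c^2*(c - 1)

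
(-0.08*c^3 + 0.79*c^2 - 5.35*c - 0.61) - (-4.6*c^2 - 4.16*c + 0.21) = -0.08*c^3 + 5.39*c^2 - 1.19*c - 0.82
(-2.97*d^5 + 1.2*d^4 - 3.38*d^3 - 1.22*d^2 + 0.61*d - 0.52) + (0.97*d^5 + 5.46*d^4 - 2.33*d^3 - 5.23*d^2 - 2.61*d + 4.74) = -2.0*d^5 + 6.66*d^4 - 5.71*d^3 - 6.45*d^2 - 2.0*d + 4.22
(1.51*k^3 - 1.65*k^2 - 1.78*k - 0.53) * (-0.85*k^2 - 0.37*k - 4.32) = -1.2835*k^5 + 0.8438*k^4 - 4.3997*k^3 + 8.2371*k^2 + 7.8857*k + 2.2896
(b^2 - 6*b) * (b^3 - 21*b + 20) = b^5 - 6*b^4 - 21*b^3 + 146*b^2 - 120*b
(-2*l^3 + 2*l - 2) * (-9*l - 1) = 18*l^4 + 2*l^3 - 18*l^2 + 16*l + 2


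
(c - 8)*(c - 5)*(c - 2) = c^3 - 15*c^2 + 66*c - 80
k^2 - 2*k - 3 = (k - 3)*(k + 1)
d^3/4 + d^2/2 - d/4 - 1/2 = (d/4 + 1/4)*(d - 1)*(d + 2)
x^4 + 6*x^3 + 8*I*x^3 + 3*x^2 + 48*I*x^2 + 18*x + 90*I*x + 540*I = (x + 6)*(x - 3*I)*(x + 5*I)*(x + 6*I)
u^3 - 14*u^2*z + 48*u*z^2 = u*(u - 8*z)*(u - 6*z)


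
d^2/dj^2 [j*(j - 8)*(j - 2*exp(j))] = -2*j^2*exp(j) + 8*j*exp(j) + 6*j + 28*exp(j) - 16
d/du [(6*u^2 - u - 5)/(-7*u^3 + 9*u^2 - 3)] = (-3*u*(7*u - 6)*(-6*u^2 + u + 5) + (1 - 12*u)*(7*u^3 - 9*u^2 + 3))/(7*u^3 - 9*u^2 + 3)^2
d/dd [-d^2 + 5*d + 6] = 5 - 2*d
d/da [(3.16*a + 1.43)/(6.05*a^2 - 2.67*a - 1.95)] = (19.118*a^2 - 8.4372*a - (3.16*a + 1.43)*(12.1*a - 2.67) - 6.162)/(-6.05*a^2 + 2.67*a + 1.95)^2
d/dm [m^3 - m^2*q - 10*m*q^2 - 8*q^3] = 3*m^2 - 2*m*q - 10*q^2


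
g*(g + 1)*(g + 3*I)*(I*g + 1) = I*g^4 - 2*g^3 + I*g^3 - 2*g^2 + 3*I*g^2 + 3*I*g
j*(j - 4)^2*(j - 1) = j^4 - 9*j^3 + 24*j^2 - 16*j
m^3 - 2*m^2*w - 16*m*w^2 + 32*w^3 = (m - 4*w)*(m - 2*w)*(m + 4*w)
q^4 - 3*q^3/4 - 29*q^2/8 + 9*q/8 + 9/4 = (q - 2)*(q - 1)*(q + 3/4)*(q + 3/2)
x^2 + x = x*(x + 1)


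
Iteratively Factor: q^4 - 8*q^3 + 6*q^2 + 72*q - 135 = (q - 5)*(q^3 - 3*q^2 - 9*q + 27) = (q - 5)*(q - 3)*(q^2 - 9) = (q - 5)*(q - 3)*(q + 3)*(q - 3)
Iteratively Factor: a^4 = (a)*(a^3) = a^2*(a^2) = a^3*(a)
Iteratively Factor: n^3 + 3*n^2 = (n)*(n^2 + 3*n) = n*(n + 3)*(n)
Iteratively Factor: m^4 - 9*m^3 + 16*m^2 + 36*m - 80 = (m - 2)*(m^3 - 7*m^2 + 2*m + 40) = (m - 2)*(m + 2)*(m^2 - 9*m + 20) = (m - 4)*(m - 2)*(m + 2)*(m - 5)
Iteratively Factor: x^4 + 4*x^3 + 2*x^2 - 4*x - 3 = (x + 3)*(x^3 + x^2 - x - 1) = (x + 1)*(x + 3)*(x^2 - 1) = (x - 1)*(x + 1)*(x + 3)*(x + 1)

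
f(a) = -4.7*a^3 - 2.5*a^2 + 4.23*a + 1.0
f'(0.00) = 4.23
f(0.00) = 1.00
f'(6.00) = -533.37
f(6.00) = -1078.82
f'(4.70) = -330.74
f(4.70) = -522.31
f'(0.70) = -6.18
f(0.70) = 1.12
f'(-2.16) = -50.75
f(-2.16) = 27.56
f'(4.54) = -309.09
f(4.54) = -471.14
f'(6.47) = -618.36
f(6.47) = -1349.23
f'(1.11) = -18.69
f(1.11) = -3.81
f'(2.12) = -69.74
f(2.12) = -46.05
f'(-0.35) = 4.25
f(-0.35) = -0.59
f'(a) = -14.1*a^2 - 5.0*a + 4.23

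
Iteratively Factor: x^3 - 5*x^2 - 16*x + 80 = (x + 4)*(x^2 - 9*x + 20) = (x - 4)*(x + 4)*(x - 5)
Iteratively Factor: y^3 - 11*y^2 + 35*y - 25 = (y - 5)*(y^2 - 6*y + 5) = (y - 5)^2*(y - 1)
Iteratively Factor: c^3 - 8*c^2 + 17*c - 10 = (c - 5)*(c^2 - 3*c + 2) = (c - 5)*(c - 1)*(c - 2)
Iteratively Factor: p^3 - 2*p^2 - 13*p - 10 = (p + 2)*(p^2 - 4*p - 5) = (p - 5)*(p + 2)*(p + 1)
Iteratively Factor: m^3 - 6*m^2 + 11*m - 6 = (m - 1)*(m^2 - 5*m + 6) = (m - 2)*(m - 1)*(m - 3)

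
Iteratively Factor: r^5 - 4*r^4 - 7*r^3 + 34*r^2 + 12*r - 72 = (r - 3)*(r^4 - r^3 - 10*r^2 + 4*r + 24) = (r - 3)*(r + 2)*(r^3 - 3*r^2 - 4*r + 12) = (r - 3)^2*(r + 2)*(r^2 - 4) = (r - 3)^2*(r + 2)^2*(r - 2)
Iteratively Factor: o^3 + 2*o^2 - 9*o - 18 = (o + 3)*(o^2 - o - 6) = (o - 3)*(o + 3)*(o + 2)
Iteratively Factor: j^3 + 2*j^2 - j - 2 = (j + 1)*(j^2 + j - 2) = (j + 1)*(j + 2)*(j - 1)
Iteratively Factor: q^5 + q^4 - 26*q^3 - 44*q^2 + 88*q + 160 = (q - 5)*(q^4 + 6*q^3 + 4*q^2 - 24*q - 32) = (q - 5)*(q + 2)*(q^3 + 4*q^2 - 4*q - 16) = (q - 5)*(q + 2)*(q + 4)*(q^2 - 4) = (q - 5)*(q + 2)^2*(q + 4)*(q - 2)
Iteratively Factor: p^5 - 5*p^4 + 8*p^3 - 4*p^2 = (p - 1)*(p^4 - 4*p^3 + 4*p^2) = (p - 2)*(p - 1)*(p^3 - 2*p^2) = p*(p - 2)*(p - 1)*(p^2 - 2*p) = p*(p - 2)^2*(p - 1)*(p)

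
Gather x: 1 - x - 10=-x - 9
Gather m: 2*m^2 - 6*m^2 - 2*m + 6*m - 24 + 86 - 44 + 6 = -4*m^2 + 4*m + 24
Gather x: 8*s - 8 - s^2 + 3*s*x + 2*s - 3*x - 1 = -s^2 + 10*s + x*(3*s - 3) - 9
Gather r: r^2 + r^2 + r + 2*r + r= 2*r^2 + 4*r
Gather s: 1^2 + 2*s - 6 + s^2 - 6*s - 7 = s^2 - 4*s - 12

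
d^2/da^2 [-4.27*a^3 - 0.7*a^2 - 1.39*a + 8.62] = -25.62*a - 1.4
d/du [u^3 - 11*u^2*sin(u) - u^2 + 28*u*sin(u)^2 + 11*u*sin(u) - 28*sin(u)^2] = -11*u^2*cos(u) + 3*u^2 - 22*u*sin(u) + 28*u*sin(2*u) + 11*u*cos(u) - 2*u + 28*sin(u)^2 + 11*sin(u) - 28*sin(2*u)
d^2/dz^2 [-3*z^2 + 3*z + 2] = -6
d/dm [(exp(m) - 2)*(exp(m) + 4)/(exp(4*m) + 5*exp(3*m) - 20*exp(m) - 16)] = (-2*exp(m) - 3)*exp(m)/(exp(4*m) + 6*exp(3*m) + 13*exp(2*m) + 12*exp(m) + 4)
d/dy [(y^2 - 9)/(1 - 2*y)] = 2*(-y^2 + y - 9)/(4*y^2 - 4*y + 1)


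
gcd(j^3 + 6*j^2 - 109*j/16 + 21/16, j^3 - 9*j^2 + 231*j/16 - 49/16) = j - 1/4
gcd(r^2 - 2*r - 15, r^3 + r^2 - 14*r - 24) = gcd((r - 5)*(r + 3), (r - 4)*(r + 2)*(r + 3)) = r + 3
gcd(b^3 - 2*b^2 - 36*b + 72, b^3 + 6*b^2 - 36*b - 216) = b^2 - 36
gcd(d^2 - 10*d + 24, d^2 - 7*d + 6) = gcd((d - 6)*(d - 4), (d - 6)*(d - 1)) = d - 6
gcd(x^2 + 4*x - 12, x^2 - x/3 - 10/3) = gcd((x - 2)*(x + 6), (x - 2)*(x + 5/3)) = x - 2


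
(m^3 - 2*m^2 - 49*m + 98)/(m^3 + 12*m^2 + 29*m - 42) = (m^2 - 9*m + 14)/(m^2 + 5*m - 6)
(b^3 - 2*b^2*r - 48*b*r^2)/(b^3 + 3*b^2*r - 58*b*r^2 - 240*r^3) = b/(b + 5*r)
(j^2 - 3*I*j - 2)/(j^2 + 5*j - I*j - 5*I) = (j - 2*I)/(j + 5)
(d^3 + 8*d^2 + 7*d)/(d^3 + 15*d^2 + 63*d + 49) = d/(d + 7)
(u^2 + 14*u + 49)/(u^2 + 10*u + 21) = (u + 7)/(u + 3)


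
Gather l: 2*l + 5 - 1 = 2*l + 4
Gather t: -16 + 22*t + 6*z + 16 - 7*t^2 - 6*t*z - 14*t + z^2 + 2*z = -7*t^2 + t*(8 - 6*z) + z^2 + 8*z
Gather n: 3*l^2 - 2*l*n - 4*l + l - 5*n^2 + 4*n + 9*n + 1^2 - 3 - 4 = 3*l^2 - 3*l - 5*n^2 + n*(13 - 2*l) - 6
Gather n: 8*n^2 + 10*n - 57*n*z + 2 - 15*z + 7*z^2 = 8*n^2 + n*(10 - 57*z) + 7*z^2 - 15*z + 2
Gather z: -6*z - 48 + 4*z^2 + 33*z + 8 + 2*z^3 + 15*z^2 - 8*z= 2*z^3 + 19*z^2 + 19*z - 40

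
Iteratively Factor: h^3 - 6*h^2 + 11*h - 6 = (h - 1)*(h^2 - 5*h + 6) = (h - 3)*(h - 1)*(h - 2)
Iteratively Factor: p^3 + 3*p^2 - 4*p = (p + 4)*(p^2 - p) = (p - 1)*(p + 4)*(p)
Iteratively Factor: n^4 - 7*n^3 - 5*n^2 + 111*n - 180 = (n - 5)*(n^3 - 2*n^2 - 15*n + 36) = (n - 5)*(n - 3)*(n^2 + n - 12) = (n - 5)*(n - 3)*(n + 4)*(n - 3)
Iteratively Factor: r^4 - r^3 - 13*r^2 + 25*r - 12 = (r - 1)*(r^3 - 13*r + 12) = (r - 3)*(r - 1)*(r^2 + 3*r - 4) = (r - 3)*(r - 1)^2*(r + 4)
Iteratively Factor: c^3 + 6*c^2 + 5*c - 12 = (c + 4)*(c^2 + 2*c - 3) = (c - 1)*(c + 4)*(c + 3)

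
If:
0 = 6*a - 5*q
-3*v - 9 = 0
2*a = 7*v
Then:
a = -21/2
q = -63/5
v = -3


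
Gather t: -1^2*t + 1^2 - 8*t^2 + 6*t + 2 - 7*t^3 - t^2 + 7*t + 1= -7*t^3 - 9*t^2 + 12*t + 4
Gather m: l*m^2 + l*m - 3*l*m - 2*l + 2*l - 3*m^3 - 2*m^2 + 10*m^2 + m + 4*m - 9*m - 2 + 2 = -3*m^3 + m^2*(l + 8) + m*(-2*l - 4)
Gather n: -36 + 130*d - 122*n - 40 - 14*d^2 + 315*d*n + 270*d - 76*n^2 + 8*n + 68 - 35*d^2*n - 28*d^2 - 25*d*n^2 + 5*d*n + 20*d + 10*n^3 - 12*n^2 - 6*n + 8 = -42*d^2 + 420*d + 10*n^3 + n^2*(-25*d - 88) + n*(-35*d^2 + 320*d - 120)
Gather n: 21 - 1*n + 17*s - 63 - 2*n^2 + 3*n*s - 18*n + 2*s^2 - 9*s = -2*n^2 + n*(3*s - 19) + 2*s^2 + 8*s - 42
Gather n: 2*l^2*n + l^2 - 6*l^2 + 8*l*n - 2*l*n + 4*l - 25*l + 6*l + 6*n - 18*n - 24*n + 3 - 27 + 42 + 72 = -5*l^2 - 15*l + n*(2*l^2 + 6*l - 36) + 90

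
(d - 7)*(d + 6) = d^2 - d - 42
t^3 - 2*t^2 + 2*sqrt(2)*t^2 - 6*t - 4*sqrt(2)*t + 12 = (t - 2)*(t - sqrt(2))*(t + 3*sqrt(2))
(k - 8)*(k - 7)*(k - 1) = k^3 - 16*k^2 + 71*k - 56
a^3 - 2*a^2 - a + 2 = (a - 2)*(a - 1)*(a + 1)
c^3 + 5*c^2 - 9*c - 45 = (c - 3)*(c + 3)*(c + 5)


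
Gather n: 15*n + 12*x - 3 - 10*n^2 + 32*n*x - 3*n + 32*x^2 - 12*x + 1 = -10*n^2 + n*(32*x + 12) + 32*x^2 - 2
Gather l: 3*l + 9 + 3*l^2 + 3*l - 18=3*l^2 + 6*l - 9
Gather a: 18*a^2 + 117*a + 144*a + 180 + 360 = 18*a^2 + 261*a + 540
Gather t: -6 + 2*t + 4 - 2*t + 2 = 0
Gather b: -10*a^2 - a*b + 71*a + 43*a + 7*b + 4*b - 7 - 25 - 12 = -10*a^2 + 114*a + b*(11 - a) - 44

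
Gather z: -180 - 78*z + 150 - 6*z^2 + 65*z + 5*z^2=-z^2 - 13*z - 30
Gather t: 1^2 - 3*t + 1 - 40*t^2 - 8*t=-40*t^2 - 11*t + 2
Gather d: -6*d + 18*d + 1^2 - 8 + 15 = 12*d + 8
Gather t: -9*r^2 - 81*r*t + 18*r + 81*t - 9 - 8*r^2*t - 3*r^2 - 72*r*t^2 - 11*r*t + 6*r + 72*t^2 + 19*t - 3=-12*r^2 + 24*r + t^2*(72 - 72*r) + t*(-8*r^2 - 92*r + 100) - 12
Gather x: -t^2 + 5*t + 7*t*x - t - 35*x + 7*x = -t^2 + 4*t + x*(7*t - 28)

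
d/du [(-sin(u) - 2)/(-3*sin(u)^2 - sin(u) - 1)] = (-12*sin(u) + 3*cos(u)^2 - 4)*cos(u)/(3*sin(u)^2 + sin(u) + 1)^2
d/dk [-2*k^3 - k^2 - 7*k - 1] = -6*k^2 - 2*k - 7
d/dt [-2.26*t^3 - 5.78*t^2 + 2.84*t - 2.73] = -6.78*t^2 - 11.56*t + 2.84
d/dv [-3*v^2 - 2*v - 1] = -6*v - 2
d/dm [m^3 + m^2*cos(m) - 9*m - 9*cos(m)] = -m^2*sin(m) + 3*m^2 + 2*m*cos(m) + 9*sin(m) - 9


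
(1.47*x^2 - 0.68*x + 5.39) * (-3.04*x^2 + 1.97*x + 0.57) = -4.4688*x^4 + 4.9631*x^3 - 16.8873*x^2 + 10.2307*x + 3.0723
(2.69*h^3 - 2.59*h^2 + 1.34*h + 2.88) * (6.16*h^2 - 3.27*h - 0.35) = 16.5704*h^5 - 24.7507*h^4 + 15.7822*h^3 + 14.2655*h^2 - 9.8866*h - 1.008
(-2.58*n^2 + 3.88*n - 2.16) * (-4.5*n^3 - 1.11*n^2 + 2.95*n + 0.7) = 11.61*n^5 - 14.5962*n^4 - 2.1978*n^3 + 12.0376*n^2 - 3.656*n - 1.512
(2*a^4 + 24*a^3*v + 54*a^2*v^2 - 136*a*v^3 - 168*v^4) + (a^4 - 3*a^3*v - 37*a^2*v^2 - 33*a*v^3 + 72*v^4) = 3*a^4 + 21*a^3*v + 17*a^2*v^2 - 169*a*v^3 - 96*v^4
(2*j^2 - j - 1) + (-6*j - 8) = 2*j^2 - 7*j - 9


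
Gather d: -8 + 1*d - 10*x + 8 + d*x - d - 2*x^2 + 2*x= d*x - 2*x^2 - 8*x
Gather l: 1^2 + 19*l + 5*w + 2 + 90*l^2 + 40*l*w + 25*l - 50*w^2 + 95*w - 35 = 90*l^2 + l*(40*w + 44) - 50*w^2 + 100*w - 32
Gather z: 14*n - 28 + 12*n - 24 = 26*n - 52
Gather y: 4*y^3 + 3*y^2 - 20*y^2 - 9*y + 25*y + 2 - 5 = 4*y^3 - 17*y^2 + 16*y - 3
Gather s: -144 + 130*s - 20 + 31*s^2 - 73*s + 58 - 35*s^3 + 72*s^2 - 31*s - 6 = -35*s^3 + 103*s^2 + 26*s - 112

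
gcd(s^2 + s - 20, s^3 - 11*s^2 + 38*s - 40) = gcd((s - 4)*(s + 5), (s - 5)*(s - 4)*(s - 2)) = s - 4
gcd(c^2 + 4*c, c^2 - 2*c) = c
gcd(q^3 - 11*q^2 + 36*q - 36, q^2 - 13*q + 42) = q - 6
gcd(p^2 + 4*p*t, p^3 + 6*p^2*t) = p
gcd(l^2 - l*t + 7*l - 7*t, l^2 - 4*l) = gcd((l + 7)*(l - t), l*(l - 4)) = 1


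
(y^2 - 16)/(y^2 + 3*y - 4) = (y - 4)/(y - 1)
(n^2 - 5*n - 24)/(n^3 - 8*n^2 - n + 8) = (n + 3)/(n^2 - 1)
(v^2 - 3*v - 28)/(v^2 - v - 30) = (-v^2 + 3*v + 28)/(-v^2 + v + 30)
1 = 1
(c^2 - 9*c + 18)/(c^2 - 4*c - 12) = (c - 3)/(c + 2)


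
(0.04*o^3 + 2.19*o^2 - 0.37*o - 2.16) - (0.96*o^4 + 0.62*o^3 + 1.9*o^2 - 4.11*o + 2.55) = -0.96*o^4 - 0.58*o^3 + 0.29*o^2 + 3.74*o - 4.71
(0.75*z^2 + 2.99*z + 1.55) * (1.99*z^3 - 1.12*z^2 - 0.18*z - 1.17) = 1.4925*z^5 + 5.1101*z^4 - 0.3993*z^3 - 3.1517*z^2 - 3.7773*z - 1.8135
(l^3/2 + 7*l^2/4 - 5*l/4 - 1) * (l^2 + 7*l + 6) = l^5/2 + 21*l^4/4 + 14*l^3 + 3*l^2/4 - 29*l/2 - 6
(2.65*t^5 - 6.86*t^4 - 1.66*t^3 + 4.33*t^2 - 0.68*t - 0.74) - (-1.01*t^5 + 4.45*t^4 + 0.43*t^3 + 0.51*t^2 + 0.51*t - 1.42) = 3.66*t^5 - 11.31*t^4 - 2.09*t^3 + 3.82*t^2 - 1.19*t + 0.68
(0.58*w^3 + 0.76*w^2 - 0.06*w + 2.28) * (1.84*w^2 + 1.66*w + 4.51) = 1.0672*w^5 + 2.3612*w^4 + 3.767*w^3 + 7.5232*w^2 + 3.5142*w + 10.2828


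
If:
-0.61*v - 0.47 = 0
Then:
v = -0.77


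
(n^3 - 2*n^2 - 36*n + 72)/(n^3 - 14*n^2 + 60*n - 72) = (n + 6)/(n - 6)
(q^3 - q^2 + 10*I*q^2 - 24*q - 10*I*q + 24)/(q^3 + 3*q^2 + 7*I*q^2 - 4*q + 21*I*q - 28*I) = (q^2 + 10*I*q - 24)/(q^2 + q*(4 + 7*I) + 28*I)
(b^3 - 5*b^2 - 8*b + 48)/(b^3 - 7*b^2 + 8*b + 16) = (b + 3)/(b + 1)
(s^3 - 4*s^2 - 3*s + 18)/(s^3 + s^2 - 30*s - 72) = (s^3 - 4*s^2 - 3*s + 18)/(s^3 + s^2 - 30*s - 72)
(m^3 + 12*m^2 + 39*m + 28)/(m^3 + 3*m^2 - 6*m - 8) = (m + 7)/(m - 2)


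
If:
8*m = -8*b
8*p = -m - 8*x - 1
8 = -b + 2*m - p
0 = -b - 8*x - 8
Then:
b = -71/26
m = 71/26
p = 5/26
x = -137/208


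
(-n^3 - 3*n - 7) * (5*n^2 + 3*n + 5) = -5*n^5 - 3*n^4 - 20*n^3 - 44*n^2 - 36*n - 35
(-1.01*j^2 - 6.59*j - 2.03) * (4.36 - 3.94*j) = 3.9794*j^3 + 21.561*j^2 - 20.7342*j - 8.8508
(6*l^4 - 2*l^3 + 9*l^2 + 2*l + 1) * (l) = 6*l^5 - 2*l^4 + 9*l^3 + 2*l^2 + l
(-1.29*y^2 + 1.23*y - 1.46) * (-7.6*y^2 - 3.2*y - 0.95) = 9.804*y^4 - 5.22*y^3 + 8.3855*y^2 + 3.5035*y + 1.387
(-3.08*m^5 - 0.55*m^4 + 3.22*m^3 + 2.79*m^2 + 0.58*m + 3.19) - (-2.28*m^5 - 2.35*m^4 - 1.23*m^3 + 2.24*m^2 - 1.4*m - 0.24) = -0.8*m^5 + 1.8*m^4 + 4.45*m^3 + 0.55*m^2 + 1.98*m + 3.43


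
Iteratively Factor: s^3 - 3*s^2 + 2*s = (s - 2)*(s^2 - s) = (s - 2)*(s - 1)*(s)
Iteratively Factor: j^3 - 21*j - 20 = (j + 4)*(j^2 - 4*j - 5) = (j + 1)*(j + 4)*(j - 5)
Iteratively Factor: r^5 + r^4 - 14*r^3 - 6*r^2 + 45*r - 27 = (r + 3)*(r^4 - 2*r^3 - 8*r^2 + 18*r - 9) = (r - 1)*(r + 3)*(r^3 - r^2 - 9*r + 9) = (r - 3)*(r - 1)*(r + 3)*(r^2 + 2*r - 3) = (r - 3)*(r - 1)^2*(r + 3)*(r + 3)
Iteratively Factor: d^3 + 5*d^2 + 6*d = (d)*(d^2 + 5*d + 6) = d*(d + 2)*(d + 3)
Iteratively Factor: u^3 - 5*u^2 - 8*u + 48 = (u - 4)*(u^2 - u - 12) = (u - 4)*(u + 3)*(u - 4)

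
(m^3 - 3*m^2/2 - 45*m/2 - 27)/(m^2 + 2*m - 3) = (m^2 - 9*m/2 - 9)/(m - 1)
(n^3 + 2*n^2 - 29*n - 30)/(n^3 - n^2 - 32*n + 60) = (n + 1)/(n - 2)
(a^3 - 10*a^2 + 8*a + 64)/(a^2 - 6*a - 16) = a - 4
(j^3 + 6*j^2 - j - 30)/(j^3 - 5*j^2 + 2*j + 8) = (j^2 + 8*j + 15)/(j^2 - 3*j - 4)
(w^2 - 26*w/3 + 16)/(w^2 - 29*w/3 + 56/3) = (w - 6)/(w - 7)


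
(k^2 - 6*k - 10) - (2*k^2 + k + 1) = -k^2 - 7*k - 11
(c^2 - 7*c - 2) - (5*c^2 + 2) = -4*c^2 - 7*c - 4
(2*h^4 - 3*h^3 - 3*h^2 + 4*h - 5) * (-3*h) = -6*h^5 + 9*h^4 + 9*h^3 - 12*h^2 + 15*h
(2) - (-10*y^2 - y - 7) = 10*y^2 + y + 9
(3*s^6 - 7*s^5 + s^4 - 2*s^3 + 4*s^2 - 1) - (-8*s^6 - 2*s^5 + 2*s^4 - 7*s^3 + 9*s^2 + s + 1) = 11*s^6 - 5*s^5 - s^4 + 5*s^3 - 5*s^2 - s - 2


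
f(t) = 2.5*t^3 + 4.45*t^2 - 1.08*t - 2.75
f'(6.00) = 322.32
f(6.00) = 690.97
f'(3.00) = 93.12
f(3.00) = 101.56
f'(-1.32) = 0.24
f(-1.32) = 0.68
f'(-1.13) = -1.56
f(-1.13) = 0.55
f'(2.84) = 84.69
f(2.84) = 87.34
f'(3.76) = 138.42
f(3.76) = 188.99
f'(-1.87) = 8.50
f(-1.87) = -1.52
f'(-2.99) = 39.36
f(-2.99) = -26.56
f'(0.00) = -1.08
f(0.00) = -2.75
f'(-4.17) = 92.22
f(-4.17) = -102.15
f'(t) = 7.5*t^2 + 8.9*t - 1.08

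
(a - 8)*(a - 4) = a^2 - 12*a + 32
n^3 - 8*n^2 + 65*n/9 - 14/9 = (n - 7)*(n - 2/3)*(n - 1/3)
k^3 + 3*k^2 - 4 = (k - 1)*(k + 2)^2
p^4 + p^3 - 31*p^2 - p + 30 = (p - 5)*(p - 1)*(p + 1)*(p + 6)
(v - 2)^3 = v^3 - 6*v^2 + 12*v - 8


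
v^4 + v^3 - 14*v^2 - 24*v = v*(v - 4)*(v + 2)*(v + 3)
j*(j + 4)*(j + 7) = j^3 + 11*j^2 + 28*j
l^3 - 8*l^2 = l^2*(l - 8)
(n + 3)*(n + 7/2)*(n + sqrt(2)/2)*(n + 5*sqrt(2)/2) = n^4 + 3*sqrt(2)*n^3 + 13*n^3/2 + 13*n^2 + 39*sqrt(2)*n^2/2 + 65*n/4 + 63*sqrt(2)*n/2 + 105/4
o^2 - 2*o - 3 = (o - 3)*(o + 1)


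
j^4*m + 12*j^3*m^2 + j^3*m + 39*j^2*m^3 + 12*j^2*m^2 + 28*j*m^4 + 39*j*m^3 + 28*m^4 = (j + m)*(j + 4*m)*(j + 7*m)*(j*m + m)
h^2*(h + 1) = h^3 + h^2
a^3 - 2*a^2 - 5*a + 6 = (a - 3)*(a - 1)*(a + 2)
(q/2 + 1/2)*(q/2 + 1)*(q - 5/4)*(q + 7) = q^4/4 + 35*q^3/16 + 21*q^2/8 - 59*q/16 - 35/8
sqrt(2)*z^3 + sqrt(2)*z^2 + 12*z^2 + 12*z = z*(z + 6*sqrt(2))*(sqrt(2)*z + sqrt(2))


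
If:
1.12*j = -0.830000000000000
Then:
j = -0.74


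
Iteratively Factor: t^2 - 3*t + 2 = (t - 2)*(t - 1)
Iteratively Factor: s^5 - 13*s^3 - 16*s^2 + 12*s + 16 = (s + 2)*(s^4 - 2*s^3 - 9*s^2 + 2*s + 8) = (s + 1)*(s + 2)*(s^3 - 3*s^2 - 6*s + 8) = (s - 4)*(s + 1)*(s + 2)*(s^2 + s - 2) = (s - 4)*(s + 1)*(s + 2)^2*(s - 1)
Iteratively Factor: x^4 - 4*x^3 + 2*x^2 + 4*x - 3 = (x - 1)*(x^3 - 3*x^2 - x + 3) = (x - 1)^2*(x^2 - 2*x - 3) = (x - 1)^2*(x + 1)*(x - 3)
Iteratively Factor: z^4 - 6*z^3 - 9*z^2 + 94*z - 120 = (z - 5)*(z^3 - z^2 - 14*z + 24) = (z - 5)*(z - 3)*(z^2 + 2*z - 8) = (z - 5)*(z - 3)*(z - 2)*(z + 4)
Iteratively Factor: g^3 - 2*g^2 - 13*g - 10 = (g - 5)*(g^2 + 3*g + 2) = (g - 5)*(g + 2)*(g + 1)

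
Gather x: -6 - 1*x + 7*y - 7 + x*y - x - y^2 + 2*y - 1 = x*(y - 2) - y^2 + 9*y - 14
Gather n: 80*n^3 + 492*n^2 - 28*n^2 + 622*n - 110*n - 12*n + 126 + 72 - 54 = 80*n^3 + 464*n^2 + 500*n + 144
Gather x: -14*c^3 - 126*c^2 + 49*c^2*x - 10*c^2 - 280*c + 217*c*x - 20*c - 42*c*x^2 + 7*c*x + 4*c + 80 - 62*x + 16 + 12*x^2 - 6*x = -14*c^3 - 136*c^2 - 296*c + x^2*(12 - 42*c) + x*(49*c^2 + 224*c - 68) + 96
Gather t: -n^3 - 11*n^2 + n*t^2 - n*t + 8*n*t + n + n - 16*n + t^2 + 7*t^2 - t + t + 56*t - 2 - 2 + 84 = -n^3 - 11*n^2 - 14*n + t^2*(n + 8) + t*(7*n + 56) + 80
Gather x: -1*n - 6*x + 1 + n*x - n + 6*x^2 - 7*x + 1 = -2*n + 6*x^2 + x*(n - 13) + 2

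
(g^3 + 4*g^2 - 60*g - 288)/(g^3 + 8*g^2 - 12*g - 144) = (g - 8)/(g - 4)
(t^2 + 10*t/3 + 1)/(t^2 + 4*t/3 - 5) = (3*t + 1)/(3*t - 5)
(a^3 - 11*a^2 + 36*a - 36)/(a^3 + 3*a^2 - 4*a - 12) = (a^2 - 9*a + 18)/(a^2 + 5*a + 6)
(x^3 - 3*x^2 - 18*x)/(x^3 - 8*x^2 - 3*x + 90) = x/(x - 5)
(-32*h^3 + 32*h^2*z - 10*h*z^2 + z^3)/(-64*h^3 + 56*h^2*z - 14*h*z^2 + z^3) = (-4*h + z)/(-8*h + z)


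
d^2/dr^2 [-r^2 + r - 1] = -2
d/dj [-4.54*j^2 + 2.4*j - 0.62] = 2.4 - 9.08*j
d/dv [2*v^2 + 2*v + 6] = 4*v + 2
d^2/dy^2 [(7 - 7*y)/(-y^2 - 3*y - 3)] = 14*((y - 1)*(2*y + 3)^2 - (3*y + 2)*(y^2 + 3*y + 3))/(y^2 + 3*y + 3)^3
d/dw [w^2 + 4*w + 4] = 2*w + 4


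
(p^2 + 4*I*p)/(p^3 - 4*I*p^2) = (p + 4*I)/(p*(p - 4*I))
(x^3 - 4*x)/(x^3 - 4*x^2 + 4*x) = (x + 2)/(x - 2)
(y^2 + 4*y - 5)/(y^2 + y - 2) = (y + 5)/(y + 2)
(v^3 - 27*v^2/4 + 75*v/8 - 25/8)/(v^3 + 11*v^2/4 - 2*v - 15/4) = (2*v^2 - 11*v + 5)/(2*(v^2 + 4*v + 3))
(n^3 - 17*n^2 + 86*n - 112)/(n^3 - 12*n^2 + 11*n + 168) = (n - 2)/(n + 3)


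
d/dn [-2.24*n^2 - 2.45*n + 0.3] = -4.48*n - 2.45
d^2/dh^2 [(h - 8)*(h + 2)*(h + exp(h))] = h^2*exp(h) - 2*h*exp(h) + 6*h - 26*exp(h) - 12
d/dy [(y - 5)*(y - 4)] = 2*y - 9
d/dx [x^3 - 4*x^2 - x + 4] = 3*x^2 - 8*x - 1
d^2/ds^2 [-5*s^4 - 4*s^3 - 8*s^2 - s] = -60*s^2 - 24*s - 16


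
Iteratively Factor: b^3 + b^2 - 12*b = (b - 3)*(b^2 + 4*b) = (b - 3)*(b + 4)*(b)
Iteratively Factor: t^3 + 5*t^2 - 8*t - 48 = (t + 4)*(t^2 + t - 12) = (t - 3)*(t + 4)*(t + 4)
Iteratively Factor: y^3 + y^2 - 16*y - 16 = (y - 4)*(y^2 + 5*y + 4) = (y - 4)*(y + 4)*(y + 1)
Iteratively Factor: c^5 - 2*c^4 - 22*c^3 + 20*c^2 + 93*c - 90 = (c - 2)*(c^4 - 22*c^2 - 24*c + 45) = (c - 2)*(c + 3)*(c^3 - 3*c^2 - 13*c + 15) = (c - 2)*(c - 1)*(c + 3)*(c^2 - 2*c - 15) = (c - 2)*(c - 1)*(c + 3)^2*(c - 5)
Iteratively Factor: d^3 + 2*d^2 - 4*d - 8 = (d + 2)*(d^2 - 4) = (d + 2)^2*(d - 2)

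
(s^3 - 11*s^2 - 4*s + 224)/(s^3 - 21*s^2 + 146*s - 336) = (s + 4)/(s - 6)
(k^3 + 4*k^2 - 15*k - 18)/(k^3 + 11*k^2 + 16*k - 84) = (k^2 - 2*k - 3)/(k^2 + 5*k - 14)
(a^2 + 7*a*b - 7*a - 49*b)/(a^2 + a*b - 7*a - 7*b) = (a + 7*b)/(a + b)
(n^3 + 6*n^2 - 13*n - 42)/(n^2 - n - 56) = (n^2 - n - 6)/(n - 8)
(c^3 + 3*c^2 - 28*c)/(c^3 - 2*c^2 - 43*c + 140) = c/(c - 5)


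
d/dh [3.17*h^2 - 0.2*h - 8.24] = 6.34*h - 0.2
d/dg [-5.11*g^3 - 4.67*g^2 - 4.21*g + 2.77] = -15.33*g^2 - 9.34*g - 4.21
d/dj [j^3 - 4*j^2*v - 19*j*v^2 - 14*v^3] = 3*j^2 - 8*j*v - 19*v^2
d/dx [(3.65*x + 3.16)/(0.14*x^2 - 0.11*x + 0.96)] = (-0.511*x^2 - 0.8848*x + 3.8516)/(0.0196*x^4 - 0.0308*x^3 + 0.2809*x^2 - 0.2112*x + 0.9216)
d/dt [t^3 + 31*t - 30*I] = 3*t^2 + 31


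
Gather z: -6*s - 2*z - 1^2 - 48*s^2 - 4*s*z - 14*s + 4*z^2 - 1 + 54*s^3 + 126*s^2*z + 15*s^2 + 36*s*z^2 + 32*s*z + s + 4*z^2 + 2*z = 54*s^3 - 33*s^2 - 19*s + z^2*(36*s + 8) + z*(126*s^2 + 28*s) - 2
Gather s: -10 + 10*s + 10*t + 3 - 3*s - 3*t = 7*s + 7*t - 7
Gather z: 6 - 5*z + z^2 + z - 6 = z^2 - 4*z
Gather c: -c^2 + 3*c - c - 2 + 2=-c^2 + 2*c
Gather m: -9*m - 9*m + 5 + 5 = 10 - 18*m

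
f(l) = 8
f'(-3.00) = 0.00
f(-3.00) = 8.00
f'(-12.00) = 0.00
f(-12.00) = 8.00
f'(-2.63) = 0.00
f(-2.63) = 8.00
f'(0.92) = 0.00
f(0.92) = 8.00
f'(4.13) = 0.00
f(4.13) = 8.00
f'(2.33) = 0.00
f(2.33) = 8.00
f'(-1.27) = 0.00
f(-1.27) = 8.00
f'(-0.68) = 0.00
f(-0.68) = 8.00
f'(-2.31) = 0.00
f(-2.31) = 8.00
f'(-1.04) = 0.00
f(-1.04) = 8.00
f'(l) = 0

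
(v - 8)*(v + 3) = v^2 - 5*v - 24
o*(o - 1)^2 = o^3 - 2*o^2 + o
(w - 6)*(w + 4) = w^2 - 2*w - 24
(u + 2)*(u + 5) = u^2 + 7*u + 10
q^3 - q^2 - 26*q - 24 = (q - 6)*(q + 1)*(q + 4)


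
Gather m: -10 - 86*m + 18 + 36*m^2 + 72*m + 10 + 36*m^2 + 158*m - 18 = 72*m^2 + 144*m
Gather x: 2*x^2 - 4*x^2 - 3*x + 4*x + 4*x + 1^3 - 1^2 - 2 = -2*x^2 + 5*x - 2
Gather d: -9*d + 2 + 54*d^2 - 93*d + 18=54*d^2 - 102*d + 20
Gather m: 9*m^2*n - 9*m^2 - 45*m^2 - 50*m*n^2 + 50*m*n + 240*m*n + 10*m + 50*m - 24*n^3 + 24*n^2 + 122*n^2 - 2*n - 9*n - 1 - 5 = m^2*(9*n - 54) + m*(-50*n^2 + 290*n + 60) - 24*n^3 + 146*n^2 - 11*n - 6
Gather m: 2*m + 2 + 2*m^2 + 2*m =2*m^2 + 4*m + 2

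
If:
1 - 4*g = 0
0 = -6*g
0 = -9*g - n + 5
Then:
No Solution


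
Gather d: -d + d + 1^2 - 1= 0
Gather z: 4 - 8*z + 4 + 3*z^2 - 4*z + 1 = 3*z^2 - 12*z + 9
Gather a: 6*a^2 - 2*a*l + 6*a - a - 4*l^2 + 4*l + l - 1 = 6*a^2 + a*(5 - 2*l) - 4*l^2 + 5*l - 1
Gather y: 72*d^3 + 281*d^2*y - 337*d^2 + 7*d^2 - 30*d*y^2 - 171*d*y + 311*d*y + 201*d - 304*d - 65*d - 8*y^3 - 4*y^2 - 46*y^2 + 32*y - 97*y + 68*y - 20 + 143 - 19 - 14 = 72*d^3 - 330*d^2 - 168*d - 8*y^3 + y^2*(-30*d - 50) + y*(281*d^2 + 140*d + 3) + 90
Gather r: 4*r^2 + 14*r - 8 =4*r^2 + 14*r - 8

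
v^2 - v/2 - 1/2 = (v - 1)*(v + 1/2)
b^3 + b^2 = b^2*(b + 1)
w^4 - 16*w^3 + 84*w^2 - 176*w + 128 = (w - 8)*(w - 4)*(w - 2)^2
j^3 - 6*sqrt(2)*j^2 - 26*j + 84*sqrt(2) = (j - 7*sqrt(2))*(j - 2*sqrt(2))*(j + 3*sqrt(2))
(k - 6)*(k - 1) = k^2 - 7*k + 6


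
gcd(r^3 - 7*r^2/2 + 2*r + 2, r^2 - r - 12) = 1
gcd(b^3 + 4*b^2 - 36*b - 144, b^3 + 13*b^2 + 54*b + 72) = b^2 + 10*b + 24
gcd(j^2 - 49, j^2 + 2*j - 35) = j + 7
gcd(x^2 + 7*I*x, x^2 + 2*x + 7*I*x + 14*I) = x + 7*I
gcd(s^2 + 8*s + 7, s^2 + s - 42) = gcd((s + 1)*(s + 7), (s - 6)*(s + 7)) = s + 7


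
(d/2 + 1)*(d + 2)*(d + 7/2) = d^3/2 + 15*d^2/4 + 9*d + 7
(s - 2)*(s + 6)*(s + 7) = s^3 + 11*s^2 + 16*s - 84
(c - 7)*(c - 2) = c^2 - 9*c + 14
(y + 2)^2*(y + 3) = y^3 + 7*y^2 + 16*y + 12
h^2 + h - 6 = (h - 2)*(h + 3)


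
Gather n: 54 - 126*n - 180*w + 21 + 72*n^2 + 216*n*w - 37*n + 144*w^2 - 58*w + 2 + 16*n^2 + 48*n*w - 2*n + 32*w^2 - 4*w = 88*n^2 + n*(264*w - 165) + 176*w^2 - 242*w + 77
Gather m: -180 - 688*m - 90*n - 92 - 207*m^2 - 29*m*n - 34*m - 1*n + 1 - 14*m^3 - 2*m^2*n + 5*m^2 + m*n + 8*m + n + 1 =-14*m^3 + m^2*(-2*n - 202) + m*(-28*n - 714) - 90*n - 270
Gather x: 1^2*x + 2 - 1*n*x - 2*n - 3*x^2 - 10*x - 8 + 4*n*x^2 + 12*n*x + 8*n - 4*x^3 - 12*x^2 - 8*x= 6*n - 4*x^3 + x^2*(4*n - 15) + x*(11*n - 17) - 6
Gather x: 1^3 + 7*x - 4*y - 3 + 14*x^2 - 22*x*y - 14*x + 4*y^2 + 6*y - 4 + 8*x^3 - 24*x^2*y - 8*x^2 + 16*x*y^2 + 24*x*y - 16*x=8*x^3 + x^2*(6 - 24*y) + x*(16*y^2 + 2*y - 23) + 4*y^2 + 2*y - 6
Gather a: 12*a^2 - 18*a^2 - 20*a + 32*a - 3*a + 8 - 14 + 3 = -6*a^2 + 9*a - 3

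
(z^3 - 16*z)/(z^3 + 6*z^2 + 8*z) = (z - 4)/(z + 2)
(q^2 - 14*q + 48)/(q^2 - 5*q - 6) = (q - 8)/(q + 1)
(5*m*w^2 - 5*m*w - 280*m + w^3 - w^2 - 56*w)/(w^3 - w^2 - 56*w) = (5*m + w)/w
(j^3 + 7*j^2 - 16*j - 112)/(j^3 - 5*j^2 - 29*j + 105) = (j^3 + 7*j^2 - 16*j - 112)/(j^3 - 5*j^2 - 29*j + 105)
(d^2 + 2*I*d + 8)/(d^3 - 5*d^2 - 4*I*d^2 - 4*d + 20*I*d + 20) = (d + 4*I)/(d^2 - d*(5 + 2*I) + 10*I)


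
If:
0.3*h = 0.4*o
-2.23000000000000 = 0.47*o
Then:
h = -6.33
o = -4.74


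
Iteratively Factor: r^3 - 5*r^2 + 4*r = (r)*(r^2 - 5*r + 4) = r*(r - 1)*(r - 4)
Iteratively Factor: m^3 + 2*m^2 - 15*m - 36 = (m + 3)*(m^2 - m - 12) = (m + 3)^2*(m - 4)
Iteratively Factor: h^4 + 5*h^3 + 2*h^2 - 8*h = (h)*(h^3 + 5*h^2 + 2*h - 8) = h*(h - 1)*(h^2 + 6*h + 8) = h*(h - 1)*(h + 4)*(h + 2)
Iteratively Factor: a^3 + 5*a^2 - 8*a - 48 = (a + 4)*(a^2 + a - 12) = (a + 4)^2*(a - 3)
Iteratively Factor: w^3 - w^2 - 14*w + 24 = (w - 2)*(w^2 + w - 12) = (w - 3)*(w - 2)*(w + 4)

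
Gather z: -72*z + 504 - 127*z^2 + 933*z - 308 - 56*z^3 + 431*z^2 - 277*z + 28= -56*z^3 + 304*z^2 + 584*z + 224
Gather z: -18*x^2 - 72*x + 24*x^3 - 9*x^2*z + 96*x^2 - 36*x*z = 24*x^3 + 78*x^2 - 72*x + z*(-9*x^2 - 36*x)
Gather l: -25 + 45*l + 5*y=45*l + 5*y - 25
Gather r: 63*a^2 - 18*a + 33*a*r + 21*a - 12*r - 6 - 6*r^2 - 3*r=63*a^2 + 3*a - 6*r^2 + r*(33*a - 15) - 6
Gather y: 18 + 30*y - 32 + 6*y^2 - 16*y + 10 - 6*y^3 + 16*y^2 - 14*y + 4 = -6*y^3 + 22*y^2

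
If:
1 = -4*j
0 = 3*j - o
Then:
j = -1/4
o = -3/4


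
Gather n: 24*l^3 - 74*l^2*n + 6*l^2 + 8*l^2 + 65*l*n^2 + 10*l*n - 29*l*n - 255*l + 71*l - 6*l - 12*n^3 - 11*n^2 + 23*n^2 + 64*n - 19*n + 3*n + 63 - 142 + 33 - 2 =24*l^3 + 14*l^2 - 190*l - 12*n^3 + n^2*(65*l + 12) + n*(-74*l^2 - 19*l + 48) - 48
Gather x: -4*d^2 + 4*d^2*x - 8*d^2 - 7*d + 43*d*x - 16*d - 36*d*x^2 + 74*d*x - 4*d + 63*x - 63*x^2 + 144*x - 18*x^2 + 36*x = -12*d^2 - 27*d + x^2*(-36*d - 81) + x*(4*d^2 + 117*d + 243)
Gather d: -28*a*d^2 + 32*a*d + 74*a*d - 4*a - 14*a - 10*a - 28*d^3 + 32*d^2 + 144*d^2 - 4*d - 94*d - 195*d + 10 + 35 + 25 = -28*a - 28*d^3 + d^2*(176 - 28*a) + d*(106*a - 293) + 70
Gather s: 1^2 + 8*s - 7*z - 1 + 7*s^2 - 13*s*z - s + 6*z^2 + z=7*s^2 + s*(7 - 13*z) + 6*z^2 - 6*z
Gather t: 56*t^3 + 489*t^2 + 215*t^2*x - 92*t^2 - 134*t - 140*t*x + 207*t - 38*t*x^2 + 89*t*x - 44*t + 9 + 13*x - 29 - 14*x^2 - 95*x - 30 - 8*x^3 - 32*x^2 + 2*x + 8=56*t^3 + t^2*(215*x + 397) + t*(-38*x^2 - 51*x + 29) - 8*x^3 - 46*x^2 - 80*x - 42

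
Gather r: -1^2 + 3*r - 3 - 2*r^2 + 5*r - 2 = -2*r^2 + 8*r - 6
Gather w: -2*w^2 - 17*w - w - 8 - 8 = -2*w^2 - 18*w - 16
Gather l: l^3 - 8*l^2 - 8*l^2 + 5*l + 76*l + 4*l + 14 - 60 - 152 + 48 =l^3 - 16*l^2 + 85*l - 150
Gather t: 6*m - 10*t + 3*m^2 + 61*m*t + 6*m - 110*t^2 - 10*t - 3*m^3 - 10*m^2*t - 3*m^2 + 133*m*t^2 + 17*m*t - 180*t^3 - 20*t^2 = -3*m^3 + 12*m - 180*t^3 + t^2*(133*m - 130) + t*(-10*m^2 + 78*m - 20)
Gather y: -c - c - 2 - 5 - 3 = -2*c - 10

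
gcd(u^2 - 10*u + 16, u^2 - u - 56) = u - 8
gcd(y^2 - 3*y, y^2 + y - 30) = 1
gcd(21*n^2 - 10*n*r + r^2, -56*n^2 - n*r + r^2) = 1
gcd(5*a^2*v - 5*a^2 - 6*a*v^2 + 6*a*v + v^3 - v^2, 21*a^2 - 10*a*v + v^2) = 1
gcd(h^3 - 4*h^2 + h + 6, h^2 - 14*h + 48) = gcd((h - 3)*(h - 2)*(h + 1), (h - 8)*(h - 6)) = 1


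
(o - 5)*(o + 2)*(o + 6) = o^3 + 3*o^2 - 28*o - 60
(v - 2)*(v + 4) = v^2 + 2*v - 8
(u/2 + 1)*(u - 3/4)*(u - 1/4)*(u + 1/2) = u^4/2 + 3*u^3/4 - 21*u^2/32 - 17*u/64 + 3/32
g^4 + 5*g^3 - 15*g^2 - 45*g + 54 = (g - 3)*(g - 1)*(g + 3)*(g + 6)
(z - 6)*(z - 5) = z^2 - 11*z + 30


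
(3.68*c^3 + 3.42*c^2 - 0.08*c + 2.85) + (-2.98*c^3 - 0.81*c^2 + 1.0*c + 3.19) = 0.7*c^3 + 2.61*c^2 + 0.92*c + 6.04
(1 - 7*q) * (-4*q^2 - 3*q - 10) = 28*q^3 + 17*q^2 + 67*q - 10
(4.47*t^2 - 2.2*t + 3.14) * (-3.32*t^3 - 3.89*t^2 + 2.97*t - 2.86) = -14.8404*t^5 - 10.0843*t^4 + 11.4091*t^3 - 31.5328*t^2 + 15.6178*t - 8.9804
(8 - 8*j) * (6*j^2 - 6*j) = -48*j^3 + 96*j^2 - 48*j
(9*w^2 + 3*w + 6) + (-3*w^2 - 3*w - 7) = 6*w^2 - 1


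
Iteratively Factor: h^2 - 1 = (h + 1)*(h - 1)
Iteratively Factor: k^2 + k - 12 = (k + 4)*(k - 3)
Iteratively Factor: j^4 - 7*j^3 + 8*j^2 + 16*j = (j)*(j^3 - 7*j^2 + 8*j + 16) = j*(j - 4)*(j^2 - 3*j - 4) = j*(j - 4)^2*(j + 1)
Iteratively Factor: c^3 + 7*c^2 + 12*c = (c)*(c^2 + 7*c + 12) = c*(c + 3)*(c + 4)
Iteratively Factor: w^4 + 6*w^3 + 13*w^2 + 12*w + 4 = (w + 2)*(w^3 + 4*w^2 + 5*w + 2) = (w + 2)^2*(w^2 + 2*w + 1) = (w + 1)*(w + 2)^2*(w + 1)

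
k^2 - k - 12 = (k - 4)*(k + 3)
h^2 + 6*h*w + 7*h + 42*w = (h + 7)*(h + 6*w)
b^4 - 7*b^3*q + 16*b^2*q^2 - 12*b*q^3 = b*(b - 3*q)*(b - 2*q)^2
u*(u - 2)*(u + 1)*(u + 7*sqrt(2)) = u^4 - u^3 + 7*sqrt(2)*u^3 - 7*sqrt(2)*u^2 - 2*u^2 - 14*sqrt(2)*u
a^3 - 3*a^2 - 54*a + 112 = (a - 8)*(a - 2)*(a + 7)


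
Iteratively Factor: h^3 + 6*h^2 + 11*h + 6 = (h + 1)*(h^2 + 5*h + 6) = (h + 1)*(h + 2)*(h + 3)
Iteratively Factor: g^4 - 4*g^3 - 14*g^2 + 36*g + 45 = (g - 3)*(g^3 - g^2 - 17*g - 15) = (g - 5)*(g - 3)*(g^2 + 4*g + 3) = (g - 5)*(g - 3)*(g + 3)*(g + 1)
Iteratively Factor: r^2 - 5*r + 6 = (r - 2)*(r - 3)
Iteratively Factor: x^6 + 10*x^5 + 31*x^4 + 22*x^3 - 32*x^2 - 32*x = (x + 1)*(x^5 + 9*x^4 + 22*x^3 - 32*x) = (x + 1)*(x + 4)*(x^4 + 5*x^3 + 2*x^2 - 8*x) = (x + 1)*(x + 2)*(x + 4)*(x^3 + 3*x^2 - 4*x) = (x + 1)*(x + 2)*(x + 4)^2*(x^2 - x) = x*(x + 1)*(x + 2)*(x + 4)^2*(x - 1)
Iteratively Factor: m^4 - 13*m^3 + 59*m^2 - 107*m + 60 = (m - 3)*(m^3 - 10*m^2 + 29*m - 20) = (m - 5)*(m - 3)*(m^2 - 5*m + 4) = (m - 5)*(m - 4)*(m - 3)*(m - 1)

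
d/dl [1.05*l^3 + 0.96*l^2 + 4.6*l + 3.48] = 3.15*l^2 + 1.92*l + 4.6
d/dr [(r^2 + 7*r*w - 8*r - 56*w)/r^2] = (-7*r*w + 8*r + 112*w)/r^3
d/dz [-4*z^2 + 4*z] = 4 - 8*z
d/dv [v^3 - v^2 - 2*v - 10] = 3*v^2 - 2*v - 2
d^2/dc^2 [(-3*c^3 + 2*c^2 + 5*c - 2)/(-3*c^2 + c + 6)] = 4*(3*c^3 + 18*c - 2)/(27*c^6 - 27*c^5 - 153*c^4 + 107*c^3 + 306*c^2 - 108*c - 216)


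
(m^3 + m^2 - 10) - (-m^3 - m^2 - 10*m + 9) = 2*m^3 + 2*m^2 + 10*m - 19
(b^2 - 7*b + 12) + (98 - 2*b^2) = -b^2 - 7*b + 110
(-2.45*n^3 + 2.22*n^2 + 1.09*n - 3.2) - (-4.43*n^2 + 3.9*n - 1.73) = -2.45*n^3 + 6.65*n^2 - 2.81*n - 1.47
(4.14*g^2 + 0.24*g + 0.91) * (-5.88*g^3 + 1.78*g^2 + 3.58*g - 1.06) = -24.3432*g^5 + 5.958*g^4 + 9.8976*g^3 - 1.9094*g^2 + 3.0034*g - 0.9646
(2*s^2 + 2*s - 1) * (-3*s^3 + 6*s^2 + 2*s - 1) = -6*s^5 + 6*s^4 + 19*s^3 - 4*s^2 - 4*s + 1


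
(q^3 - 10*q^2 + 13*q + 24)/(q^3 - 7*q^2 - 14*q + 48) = (q^2 - 2*q - 3)/(q^2 + q - 6)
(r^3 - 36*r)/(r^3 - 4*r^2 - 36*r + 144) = r/(r - 4)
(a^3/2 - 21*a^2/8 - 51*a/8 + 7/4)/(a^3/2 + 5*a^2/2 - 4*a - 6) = (4*a^3 - 21*a^2 - 51*a + 14)/(4*(a^3 + 5*a^2 - 8*a - 12))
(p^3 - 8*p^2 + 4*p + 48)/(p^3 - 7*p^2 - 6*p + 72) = (p + 2)/(p + 3)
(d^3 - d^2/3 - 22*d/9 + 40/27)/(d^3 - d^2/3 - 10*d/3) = (d^2 - 2*d + 8/9)/(d*(d - 2))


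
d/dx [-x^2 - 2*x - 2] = -2*x - 2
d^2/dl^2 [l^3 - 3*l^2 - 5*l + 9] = 6*l - 6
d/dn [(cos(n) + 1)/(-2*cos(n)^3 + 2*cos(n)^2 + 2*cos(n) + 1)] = 2*(2*sin(2*n) - 2*sin(3*n) - sin(4*n))/(cos(n) + 2*cos(2*n) - cos(3*n) + 4)^2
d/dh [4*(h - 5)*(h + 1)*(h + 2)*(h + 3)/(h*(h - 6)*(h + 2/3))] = 12*(3*h^6 - 32*h^5 + 5*h^4 + 270*h^3 - 286*h^2 - 960*h - 360)/(h^2*(9*h^4 - 96*h^3 + 184*h^2 + 384*h + 144))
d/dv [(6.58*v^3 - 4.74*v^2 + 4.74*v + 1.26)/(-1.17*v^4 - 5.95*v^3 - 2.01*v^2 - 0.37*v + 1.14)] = (7.6986*v^6 - 11.0916*v^5 - 24.7914*v^4 + 57.4336*v^3 + 56.2758*v^2 - 5.742*v + 5.8698)/(1.3689*v^8 + 13.923*v^7 + 40.1059*v^6 + 24.7848*v^5 + 5.7755*v^4 - 12.0786*v^3 - 4.4459*v^2 - 0.8436*v + 1.2996)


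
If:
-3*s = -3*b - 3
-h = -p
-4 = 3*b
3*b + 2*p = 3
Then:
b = -4/3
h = 7/2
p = 7/2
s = -1/3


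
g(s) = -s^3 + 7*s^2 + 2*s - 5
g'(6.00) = -22.00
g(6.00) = 43.00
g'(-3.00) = -67.00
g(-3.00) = 79.00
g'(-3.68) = -90.15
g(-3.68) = 132.27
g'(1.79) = 17.45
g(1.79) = 15.27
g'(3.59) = 13.60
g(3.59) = 46.13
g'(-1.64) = -29.03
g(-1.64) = 14.96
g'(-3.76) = -93.05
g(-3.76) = 139.60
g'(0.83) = 11.55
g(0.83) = 0.91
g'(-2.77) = -59.80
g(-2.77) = 64.42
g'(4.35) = 6.13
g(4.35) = 53.84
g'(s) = -3*s^2 + 14*s + 2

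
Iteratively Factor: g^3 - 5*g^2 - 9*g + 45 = (g - 3)*(g^2 - 2*g - 15) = (g - 3)*(g + 3)*(g - 5)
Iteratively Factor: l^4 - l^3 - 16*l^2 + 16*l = (l + 4)*(l^3 - 5*l^2 + 4*l) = l*(l + 4)*(l^2 - 5*l + 4) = l*(l - 4)*(l + 4)*(l - 1)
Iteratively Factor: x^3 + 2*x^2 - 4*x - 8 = (x + 2)*(x^2 - 4) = (x - 2)*(x + 2)*(x + 2)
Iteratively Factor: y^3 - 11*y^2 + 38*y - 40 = (y - 2)*(y^2 - 9*y + 20) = (y - 4)*(y - 2)*(y - 5)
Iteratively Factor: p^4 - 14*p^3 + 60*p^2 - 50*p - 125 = (p - 5)*(p^3 - 9*p^2 + 15*p + 25) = (p - 5)^2*(p^2 - 4*p - 5) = (p - 5)^2*(p + 1)*(p - 5)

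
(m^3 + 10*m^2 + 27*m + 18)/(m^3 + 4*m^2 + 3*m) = (m + 6)/m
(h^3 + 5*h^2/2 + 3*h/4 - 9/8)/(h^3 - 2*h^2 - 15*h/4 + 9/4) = (h + 3/2)/(h - 3)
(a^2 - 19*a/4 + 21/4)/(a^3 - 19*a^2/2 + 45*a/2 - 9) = (4*a - 7)/(2*(2*a^2 - 13*a + 6))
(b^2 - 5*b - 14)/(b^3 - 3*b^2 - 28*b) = (b + 2)/(b*(b + 4))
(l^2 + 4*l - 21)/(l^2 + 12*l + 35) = (l - 3)/(l + 5)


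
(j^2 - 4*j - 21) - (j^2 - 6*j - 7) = 2*j - 14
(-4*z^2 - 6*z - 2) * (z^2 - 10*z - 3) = -4*z^4 + 34*z^3 + 70*z^2 + 38*z + 6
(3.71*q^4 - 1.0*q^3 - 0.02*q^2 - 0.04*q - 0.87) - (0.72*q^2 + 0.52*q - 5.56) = 3.71*q^4 - 1.0*q^3 - 0.74*q^2 - 0.56*q + 4.69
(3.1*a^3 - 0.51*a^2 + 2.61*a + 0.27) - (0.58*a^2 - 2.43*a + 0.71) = 3.1*a^3 - 1.09*a^2 + 5.04*a - 0.44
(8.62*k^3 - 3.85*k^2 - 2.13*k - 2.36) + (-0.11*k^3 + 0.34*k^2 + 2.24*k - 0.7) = 8.51*k^3 - 3.51*k^2 + 0.11*k - 3.06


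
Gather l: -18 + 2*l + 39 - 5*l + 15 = 36 - 3*l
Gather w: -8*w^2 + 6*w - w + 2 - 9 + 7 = -8*w^2 + 5*w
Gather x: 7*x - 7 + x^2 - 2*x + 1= x^2 + 5*x - 6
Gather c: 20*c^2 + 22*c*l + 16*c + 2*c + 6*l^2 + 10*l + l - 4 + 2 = 20*c^2 + c*(22*l + 18) + 6*l^2 + 11*l - 2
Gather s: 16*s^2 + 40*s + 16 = 16*s^2 + 40*s + 16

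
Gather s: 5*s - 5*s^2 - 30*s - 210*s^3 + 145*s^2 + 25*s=-210*s^3 + 140*s^2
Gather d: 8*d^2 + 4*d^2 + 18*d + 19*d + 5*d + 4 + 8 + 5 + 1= 12*d^2 + 42*d + 18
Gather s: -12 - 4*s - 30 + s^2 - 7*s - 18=s^2 - 11*s - 60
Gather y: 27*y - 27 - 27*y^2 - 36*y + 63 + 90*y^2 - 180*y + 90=63*y^2 - 189*y + 126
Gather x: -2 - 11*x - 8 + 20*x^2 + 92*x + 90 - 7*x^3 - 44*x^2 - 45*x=-7*x^3 - 24*x^2 + 36*x + 80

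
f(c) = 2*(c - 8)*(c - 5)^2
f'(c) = 2*(c - 8)*(2*c - 10) + 2*(c - 5)^2 = 6*(c - 7)*(c - 5)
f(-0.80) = -592.06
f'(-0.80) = 271.44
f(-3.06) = -1436.99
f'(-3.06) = 486.50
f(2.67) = -57.87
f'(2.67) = 60.53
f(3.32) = -26.42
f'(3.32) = 37.09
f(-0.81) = -594.78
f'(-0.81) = 272.26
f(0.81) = -252.46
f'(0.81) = 155.62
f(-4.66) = -2362.75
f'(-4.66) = 675.81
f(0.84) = -247.82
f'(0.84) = 153.75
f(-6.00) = -3388.00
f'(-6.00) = 858.00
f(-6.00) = -3388.00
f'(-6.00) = 858.00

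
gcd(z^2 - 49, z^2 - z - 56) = z + 7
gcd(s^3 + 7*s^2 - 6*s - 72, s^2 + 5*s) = 1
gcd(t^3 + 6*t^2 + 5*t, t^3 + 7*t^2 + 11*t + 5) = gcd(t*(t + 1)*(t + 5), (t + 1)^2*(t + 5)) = t^2 + 6*t + 5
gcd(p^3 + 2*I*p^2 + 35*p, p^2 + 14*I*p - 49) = p + 7*I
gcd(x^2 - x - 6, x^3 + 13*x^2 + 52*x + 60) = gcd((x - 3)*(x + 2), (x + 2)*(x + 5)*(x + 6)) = x + 2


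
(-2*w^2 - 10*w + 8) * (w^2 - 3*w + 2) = -2*w^4 - 4*w^3 + 34*w^2 - 44*w + 16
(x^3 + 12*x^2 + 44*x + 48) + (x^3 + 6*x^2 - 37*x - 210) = 2*x^3 + 18*x^2 + 7*x - 162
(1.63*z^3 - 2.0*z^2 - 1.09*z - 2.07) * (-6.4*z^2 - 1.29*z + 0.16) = -10.432*z^5 + 10.6973*z^4 + 9.8168*z^3 + 14.3341*z^2 + 2.4959*z - 0.3312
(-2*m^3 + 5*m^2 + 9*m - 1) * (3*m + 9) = -6*m^4 - 3*m^3 + 72*m^2 + 78*m - 9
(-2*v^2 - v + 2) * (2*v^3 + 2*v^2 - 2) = -4*v^5 - 6*v^4 + 2*v^3 + 8*v^2 + 2*v - 4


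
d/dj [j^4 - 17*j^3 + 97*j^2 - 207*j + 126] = 4*j^3 - 51*j^2 + 194*j - 207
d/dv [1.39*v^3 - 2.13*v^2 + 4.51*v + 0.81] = 4.17*v^2 - 4.26*v + 4.51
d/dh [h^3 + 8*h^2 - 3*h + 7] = 3*h^2 + 16*h - 3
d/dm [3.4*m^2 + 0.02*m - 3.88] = 6.8*m + 0.02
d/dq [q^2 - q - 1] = 2*q - 1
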